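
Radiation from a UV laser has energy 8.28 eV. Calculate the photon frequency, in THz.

Take h = 6.62607015·10^-34 J·s, 1 eV = 1.602176634·10^-19 J.
Convert to SI: E = 8.28 eV = 1.3266·10^-18 J.
The photon relation is f = E/h, giving f = 2.002·10^15 Hz.
Converting to THz: f = 2002 THz ≈ 2000 THz.

2000 THz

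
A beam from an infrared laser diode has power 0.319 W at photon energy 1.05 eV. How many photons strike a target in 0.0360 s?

6.83 × 10^16 photons

Total energy: E_total = P·t = 0.319 × 0.0360 = 0.01148 J.
Per-photon energy: E = 1.682 × 10^-19 J.
N = E_total / E_photon = 6.83 × 10^16.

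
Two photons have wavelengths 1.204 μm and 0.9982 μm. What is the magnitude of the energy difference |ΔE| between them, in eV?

Using E = hc/λ: E₁ = 1.6499e-19 J, E₂ = 1.9900e-19 J.
|ΔE| = |1.6499e-19 − 1.9900e-19| = 3.40e-20 J = 0.212 eV.

0.212 eV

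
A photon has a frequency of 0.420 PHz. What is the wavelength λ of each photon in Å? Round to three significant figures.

First convert: f = 0.420 PHz = 4.20e14 Hz.
For a photon λ = c/f, so λ = 7.138e-7 m.
Converting to Å: λ = 7138 Å ≈ 7140 Å.

7140 Å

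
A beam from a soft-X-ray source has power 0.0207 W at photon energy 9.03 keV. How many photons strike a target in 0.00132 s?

1.89·10^10 photons

Total energy: E_total = P·t = 0.0207 × 0.00132 = 2.732·10^-5 J.
Per-photon energy: E = 1.447·10^-15 J.
N = E_total / E_photon = 1.89·10^10.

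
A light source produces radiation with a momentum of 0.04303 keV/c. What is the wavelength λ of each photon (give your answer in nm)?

28.8 nm

In SI units: p = 0.04303 keV/c = 2.2996·10^-26 kg·m/s.
The photon relation is λ = h/p, giving λ = 2.881·10^-8 m.
Converting to nm: λ = 28.81 nm ≈ 28.8 nm.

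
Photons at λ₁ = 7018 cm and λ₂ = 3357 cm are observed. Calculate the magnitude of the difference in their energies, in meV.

1.93e-5 meV

Using E = hc/λ: E₁ = 2.8305e-27 J, E₂ = 5.9173e-27 J.
|ΔE| = |2.8305e-27 − 5.9173e-27| = 3.09e-27 J = 1.93e-5 meV.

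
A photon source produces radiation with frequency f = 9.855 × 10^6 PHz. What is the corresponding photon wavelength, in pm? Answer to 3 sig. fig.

First convert: f = 9.855 × 10^6 PHz = 9.855 × 10^21 Hz.
The photon relation is λ = c/f, giving λ = 3.042 × 10^-14 m.
Converting to pm: λ = 0.03042 pm ≈ 0.0304 pm.

0.0304 pm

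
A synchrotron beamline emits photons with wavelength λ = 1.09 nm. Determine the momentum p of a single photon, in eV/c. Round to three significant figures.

Convert to SI: λ = 1.09 nm = 1.09 × 10^-9 m.
Since p = h/λ for a photon, p = 6.079 × 10^-25 kg·m/s.
Converting to eV/c: p = 1137 eV/c ≈ 1140 eV/c.

1140 eV/c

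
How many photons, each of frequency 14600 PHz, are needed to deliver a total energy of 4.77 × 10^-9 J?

4.93 × 10^5 photons

Per-photon energy: E = 9.674 × 10^-15 J (from frequency = 14600 PHz).
N = E_total / E_photon = 4.77 × 10^-9 J / 9.674 × 10^-15 J = 4.93 × 10^5.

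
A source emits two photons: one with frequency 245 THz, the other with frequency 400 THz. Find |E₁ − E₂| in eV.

Using E = hf: E₁ = 1.623 × 10^-19 J, E₂ = 2.650 × 10^-19 J.
|ΔE| = |1.623 × 10^-19 − 2.650 × 10^-19| = 1.03 × 10^-19 J = 0.641 eV.

0.641 eV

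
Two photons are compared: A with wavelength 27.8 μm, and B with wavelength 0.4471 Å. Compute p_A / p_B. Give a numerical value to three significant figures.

1.61 × 10^-6

p_A = 2.383 × 10^-29 kg·m/s (from wavelength = 27.8 μm, via p = h/λ).
p_B = 1.482 × 10^-23 kg·m/s (from wavelength = 0.4471 Å, via p = h/λ).
Ratio = 2.383 × 10^-29 / 1.482 × 10^-23 = 1.61 × 10^-6.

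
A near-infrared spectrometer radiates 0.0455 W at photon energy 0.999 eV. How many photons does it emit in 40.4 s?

Total energy: E_total = P·t = 0.0455 × 40.4 = 1.838 J.
Per-photon energy: E = 1.601 × 10^-19 J.
N = E_total / E_photon = 1.15 × 10^19.

1.15 × 10^19 photons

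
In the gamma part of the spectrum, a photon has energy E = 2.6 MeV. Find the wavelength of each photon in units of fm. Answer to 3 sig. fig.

477 fm

Take h = 6.62607015 × 10^-34 J·s, c = 2.99792458 × 10^8 m/s, 1 eV = 1.602176634 × 10^-19 J.
In SI units: E = 2.6 MeV = 4.1657 × 10^-13 J.
Since λ = hc/E for a photon, λ = 4.769 × 10^-13 m.
Converting to fm: λ = 476.9 fm ≈ 477 fm.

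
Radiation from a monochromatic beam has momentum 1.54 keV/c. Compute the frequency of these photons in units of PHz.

Take h = 6.62607015 × 10^-34 J·s, c = 2.99792458 × 10^8 m/s, 1 eV = 1.602176634 × 10^-19 J.
In SI units: p = 1.54 keV/c = 8.2302 × 10^-25 kg·m/s.
Since f = pc/h for a photon, f = 3.724 × 10^17 Hz.
Converting to PHz: f = 372.4 PHz ≈ 372 PHz.

372 PHz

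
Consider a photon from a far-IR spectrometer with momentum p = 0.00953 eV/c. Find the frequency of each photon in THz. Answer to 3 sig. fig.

2.30 THz

Use h = 6.62607015e-34 J·s, c = 2.99792458e8 m/s, 1 eV = 1.602176634e-19 J.
First convert: p = 0.00953 eV/c = 5.0931e-30 kg·m/s.
Apply f = pc/h: f = 2.304e12 Hz.
Converting to THz: f = 2.304 THz ≈ 2.30 THz.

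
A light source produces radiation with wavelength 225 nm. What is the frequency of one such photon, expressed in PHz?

1.33 PHz

Use c = 2.99792458 × 10^8 m/s.
Convert to SI: λ = 225 nm = 2.25 × 10^-7 m.
For a photon f = c/λ, so f = 1.332 × 10^15 Hz.
Converting to PHz: f = 1.332 PHz ≈ 1.33 PHz.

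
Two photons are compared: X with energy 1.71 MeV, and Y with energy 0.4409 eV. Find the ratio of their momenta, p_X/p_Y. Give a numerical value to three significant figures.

p_X = 9.139e-22 kg·m/s (from energy = 1.71 MeV, via p = E/c).
p_Y = 2.356e-28 kg·m/s (from energy = 0.4409 eV, via p = E/c).
Ratio = 9.139e-22 / 2.356e-28 = 3.88e6.

3.88e6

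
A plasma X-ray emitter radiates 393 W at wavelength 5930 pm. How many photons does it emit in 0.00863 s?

Total energy: E_total = P·t = 393 × 0.00863 = 3.392 J.
Per-photon energy: E = 3.350·10^-17 J.
N = E_total / E_photon = 1.01·10^17.

1.01·10^17 photons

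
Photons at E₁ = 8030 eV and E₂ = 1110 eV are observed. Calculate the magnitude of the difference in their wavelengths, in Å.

Using λ = hc/E: λ₁ = 1.544·10^-10 m, λ₂ = 1.117·10^-9 m.
|Δλ| = |1.544·10^-10 − 1.117·10^-9| = 9.63·10^-10 m = 9.63 Å.

9.63 Å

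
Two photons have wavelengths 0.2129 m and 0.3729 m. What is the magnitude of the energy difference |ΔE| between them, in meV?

Using E = hc/λ: E₁ = 9.3304e-25 J, E₂ = 5.3270e-25 J.
|ΔE| = |9.3304e-25 − 5.3270e-25| = 4.00e-25 J = 2.50e-3 meV.

2.50e-3 meV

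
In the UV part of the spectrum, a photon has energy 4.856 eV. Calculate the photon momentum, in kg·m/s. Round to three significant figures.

2.60 × 10^-27 kg·m/s

(c = 2.99792458 × 10^8 m/s, 1 eV = 1.602176634 × 10^-19 J.)
First convert: E = 4.856 eV = 7.7802 × 10^-19 J.
The photon relation is p = E/c, giving p = 2.595 × 10^-27 kg·m/s.
So p ≈ 2.60 × 10^-27 kg·m/s.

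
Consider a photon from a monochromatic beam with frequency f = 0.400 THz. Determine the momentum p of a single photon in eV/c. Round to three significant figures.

1.65·10^-3 eV/c

In SI units: f = 0.400 THz = 4.00·10^11 Hz.
Since p = hf/c for a photon, p = 8.841·10^-31 kg·m/s.
Converting to eV/c: p = 0.001654 eV/c ≈ 1.65·10^-3 eV/c.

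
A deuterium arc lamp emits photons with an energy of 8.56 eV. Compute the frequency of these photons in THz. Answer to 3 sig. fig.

In SI units: E = 8.56 eV = 1.3715 × 10^-18 J.
For a photon f = E/h, so f = 2.070 × 10^15 Hz.
Converting to THz: f = 2070 THz ≈ 2070 THz.

2070 THz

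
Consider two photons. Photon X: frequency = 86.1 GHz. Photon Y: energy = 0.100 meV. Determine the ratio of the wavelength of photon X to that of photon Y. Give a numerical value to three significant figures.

λ_X = 0.003482 m (from frequency = 86.1 GHz, via λ = c/f).
λ_Y = 0.01240 m (from energy = 0.100 meV, via λ = hc/E).
Ratio = 0.003482 / 0.01240 = 0.281.

0.281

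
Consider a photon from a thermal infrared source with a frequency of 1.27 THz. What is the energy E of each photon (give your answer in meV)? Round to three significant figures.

Use h = 6.62607015·10^-34 J·s, 1 eV = 1.602176634·10^-19 J.
In SI units: f = 1.27 THz = 1.27·10^12 Hz.
For a photon E = hf, so E = 8.415·10^-22 J.
Converting to meV: E = 5.252 meV ≈ 5.25 meV.

5.25 meV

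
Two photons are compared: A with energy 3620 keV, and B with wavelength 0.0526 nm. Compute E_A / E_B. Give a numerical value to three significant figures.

E_A = 5.800e-13 J (from energy = 3620 keV, via E given directly).
E_B = 3.777e-15 J (from wavelength = 0.0526 nm, via E = hc/λ).
Ratio = 5.800e-13 / 3.777e-15 = 154.

154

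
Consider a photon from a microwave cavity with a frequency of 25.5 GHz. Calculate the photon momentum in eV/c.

1.05e-4 eV/c

Use h = 6.62607015e-34 J·s, c = 2.99792458e8 m/s, 1 eV = 1.602176634e-19 J.
First convert: f = 25.5 GHz = 2.55e10 Hz.
Since p = hf/c for a photon, p = 5.636e-32 kg·m/s.
Converting to eV/c: p = 1.055e-4 eV/c ≈ 1.05e-4 eV/c.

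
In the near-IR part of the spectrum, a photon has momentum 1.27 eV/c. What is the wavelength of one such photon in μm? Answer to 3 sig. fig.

0.976 μm

Use h = 6.62607015·10^-34 J·s, c = 2.99792458·10^8 m/s, 1 eV = 1.602176634·10^-19 J.
First convert: p = 1.27 eV/c = 6.7872·10^-28 kg·m/s.
Since λ = h/p for a photon, λ = 9.763·10^-7 m.
Converting to μm: λ = 0.9763 μm ≈ 0.976 μm.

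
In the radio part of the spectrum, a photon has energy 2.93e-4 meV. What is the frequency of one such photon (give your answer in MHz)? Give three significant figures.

In SI units: E = 2.93e-4 meV = 4.6944e-26 J.
Apply f = E/h: f = 7.085e7 Hz.
Converting to MHz: f = 70.85 MHz ≈ 70.8 MHz.

70.8 MHz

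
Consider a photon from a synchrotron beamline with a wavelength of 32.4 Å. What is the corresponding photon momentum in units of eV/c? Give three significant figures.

(h = 6.62607015 × 10^-34 J·s, c = 2.99792458 × 10^8 m/s, 1 eV = 1.602176634 × 10^-19 J.)
In SI units: λ = 32.4 Å = 3.24 × 10^-9 m.
The photon relation is p = h/λ, giving p = 2.045 × 10^-25 kg·m/s.
Converting to eV/c: p = 382.7 eV/c ≈ 383 eV/c.

383 eV/c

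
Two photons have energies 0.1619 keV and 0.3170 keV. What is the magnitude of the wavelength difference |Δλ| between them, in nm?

3.75 nm

Using λ = hc/E: λ₁ = 7.6581 × 10^-9 m, λ₂ = 3.9112 × 10^-9 m.
|Δλ| = |7.6581 × 10^-9 − 3.9112 × 10^-9| = 3.75 × 10^-9 m = 3.75 nm.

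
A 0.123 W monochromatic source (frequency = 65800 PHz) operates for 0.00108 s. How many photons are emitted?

3.05e9 photons

Total energy: E_total = P·t = 0.123 × 0.00108 = 1.328e-4 J.
Per-photon energy: E = 4.360e-14 J.
N = E_total / E_photon = 3.05e9.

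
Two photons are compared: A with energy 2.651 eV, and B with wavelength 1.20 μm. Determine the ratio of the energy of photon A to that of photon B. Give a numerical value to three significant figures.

2.57

E_A = 4.247·10^-19 J (from energy = 2.651 eV, via E given directly).
E_B = 1.655·10^-19 J (from wavelength = 1.20 μm, via E = hc/λ).
Ratio = 4.247·10^-19 / 1.655·10^-19 = 2.57.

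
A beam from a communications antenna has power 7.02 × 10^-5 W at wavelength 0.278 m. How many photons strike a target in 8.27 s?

Total energy: E_total = P·t = 7.02 × 10^-5 × 8.27 = 5.806 × 10^-4 J.
Per-photon energy: E = 7.145 × 10^-25 J.
N = E_total / E_photon = 8.12 × 10^20.

8.12 × 10^20 photons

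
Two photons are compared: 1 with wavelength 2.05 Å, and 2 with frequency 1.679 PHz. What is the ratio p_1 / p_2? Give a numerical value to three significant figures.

p_1 = 3.232e-24 kg·m/s (from wavelength = 2.05 Å, via p = h/λ).
p_2 = 3.711e-27 kg·m/s (from frequency = 1.679 PHz, via p = hf/c).
Ratio = 3.232e-24 / 3.711e-27 = 871.

871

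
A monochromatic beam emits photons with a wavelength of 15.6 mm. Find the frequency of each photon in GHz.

19.2 GHz

Take c = 2.99792458e8 m/s.
Convert to SI: λ = 15.6 mm = 0.0156 m.
Apply f = c/λ: f = 1.922e10 Hz.
Converting to GHz: f = 19.22 GHz ≈ 19.2 GHz.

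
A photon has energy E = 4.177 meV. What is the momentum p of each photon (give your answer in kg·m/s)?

2.23 × 10^-30 kg·m/s

Convert to SI: E = 4.177 meV = 6.6923 × 10^-22 J.
Apply p = E/c: p = 2.232 × 10^-30 kg·m/s.
So p ≈ 2.23 × 10^-30 kg·m/s.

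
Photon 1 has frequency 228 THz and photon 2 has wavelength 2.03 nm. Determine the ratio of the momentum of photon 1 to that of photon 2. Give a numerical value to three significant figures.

1.54·10^-3

p_1 = 5.039·10^-28 kg·m/s (from frequency = 228 THz, via p = hf/c).
p_2 = 3.264·10^-25 kg·m/s (from wavelength = 2.03 nm, via p = h/λ).
Ratio = 5.039·10^-28 / 3.264·10^-25 = 1.54·10^-3.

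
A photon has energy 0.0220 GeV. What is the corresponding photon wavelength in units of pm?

0.0564 pm

Convert to SI: E = 0.0220 GeV = 3.5248 × 10^-12 J.
Since λ = hc/E for a photon, λ = 5.636 × 10^-14 m.
Converting to pm: λ = 0.05636 pm ≈ 0.0564 pm.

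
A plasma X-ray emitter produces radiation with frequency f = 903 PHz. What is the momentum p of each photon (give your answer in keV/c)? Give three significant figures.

3.73 keV/c

Take h = 6.62607015 × 10^-34 J·s, c = 2.99792458 × 10^8 m/s, 1 eV = 1.602176634 × 10^-19 J.
Convert to SI: f = 903 PHz = 9.03 × 10^17 Hz.
The photon relation is p = hf/c, giving p = 1.996 × 10^-24 kg·m/s.
Converting to keV/c: p = 3.735 keV/c ≈ 3.73 keV/c.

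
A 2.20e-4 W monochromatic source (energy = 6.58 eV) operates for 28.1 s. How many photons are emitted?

Total energy: E_total = P·t = 2.20e-4 × 28.1 = 0.006182 J.
Per-photon energy: E = 1.054e-18 J.
N = E_total / E_photon = 5.86e15.

5.86e15 photons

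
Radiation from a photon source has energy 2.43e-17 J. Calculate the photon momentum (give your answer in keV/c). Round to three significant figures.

Use c = 2.99792458e8 m/s, 1 eV = 1.602176634e-19 J.
For a photon p = E/c, so p = 8.106e-26 kg·m/s.
Converting to keV/c: p = 0.1517 keV/c ≈ 0.152 keV/c.

0.152 keV/c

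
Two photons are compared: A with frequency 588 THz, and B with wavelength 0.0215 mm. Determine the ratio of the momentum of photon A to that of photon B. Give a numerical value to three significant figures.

42.2

p_A = 1.300 × 10^-27 kg·m/s (from frequency = 588 THz, via p = hf/c).
p_B = 3.082 × 10^-29 kg·m/s (from wavelength = 0.0215 mm, via p = h/λ).
Ratio = 1.300 × 10^-27 / 3.082 × 10^-29 = 42.2.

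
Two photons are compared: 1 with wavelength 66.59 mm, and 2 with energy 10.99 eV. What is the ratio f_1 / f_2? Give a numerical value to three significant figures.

f_1 = 4.502·10^9 Hz (from wavelength = 66.59 mm, via f = c/λ).
f_2 = 2.657·10^15 Hz (from energy = 10.99 eV, via f = E/h).
Ratio = 4.502·10^9 / 2.657·10^15 = 1.69·10^-6.

1.69·10^-6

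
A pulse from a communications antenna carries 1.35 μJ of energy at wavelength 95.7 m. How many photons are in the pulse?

Per-photon energy: E = 2.076 × 10^-27 J (from wavelength = 95.7 m).
N = E_total / E_photon = 1.35 × 10^-6 J / 2.076 × 10^-27 J = 6.50 × 10^20.

6.50 × 10^20 photons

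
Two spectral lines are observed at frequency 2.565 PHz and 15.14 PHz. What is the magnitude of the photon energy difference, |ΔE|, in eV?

Using E = hf: E₁ = 1.6996e-18 J, E₂ = 1.0032e-17 J.
|ΔE| = |1.6996e-18 − 1.0032e-17| = 8.33e-18 J = 52.0 eV.

52.0 eV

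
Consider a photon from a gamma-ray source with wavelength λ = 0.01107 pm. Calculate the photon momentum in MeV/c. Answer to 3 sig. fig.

Convert to SI: λ = 0.01107 pm = 1.107e-14 m.
For a photon p = h/λ, so p = 5.986e-20 kg·m/s.
Converting to MeV/c: p = 112.0 MeV/c ≈ 112 MeV/c.

112 MeV/c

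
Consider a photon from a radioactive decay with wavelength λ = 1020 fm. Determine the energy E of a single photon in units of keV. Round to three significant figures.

Convert to SI: λ = 1020 fm = 1.02 × 10^-12 m.
For a photon E = hc/λ, so E = 1.947 × 10^-13 J.
Converting to keV: E = 1216 keV ≈ 1220 keV.

1220 keV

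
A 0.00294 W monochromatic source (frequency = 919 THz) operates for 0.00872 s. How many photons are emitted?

Total energy: E_total = P·t = 0.00294 × 0.00872 = 2.564e-5 J.
Per-photon energy: E = 6.089e-19 J.
N = E_total / E_photon = 4.21e13.

4.21e13 photons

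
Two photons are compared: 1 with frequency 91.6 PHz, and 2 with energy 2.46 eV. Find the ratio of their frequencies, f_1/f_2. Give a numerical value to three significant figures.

f_1 = 9.160e16 Hz (from frequency = 91.6 PHz, via f given directly).
f_2 = 5.948e14 Hz (from energy = 2.46 eV, via f = E/h).
Ratio = 9.160e16 / 5.948e14 = 154.

154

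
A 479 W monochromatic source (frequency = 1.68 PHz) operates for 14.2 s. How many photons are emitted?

Total energy: E_total = P·t = 479 × 14.2 = 6802 J.
Per-photon energy: E = 1.113e-18 J.
N = E_total / E_photon = 6.11e21.

6.11e21 photons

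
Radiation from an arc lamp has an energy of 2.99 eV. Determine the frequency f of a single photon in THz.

First convert: E = 2.99 eV = 4.7905 × 10^-19 J.
Since f = E/h for a photon, f = 7.230 × 10^14 Hz.
Converting to THz: f = 723.0 THz ≈ 723 THz.

723 THz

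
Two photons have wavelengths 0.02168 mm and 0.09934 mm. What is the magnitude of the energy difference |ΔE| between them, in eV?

Using E = hc/λ: E₁ = 9.1626e-21 J, E₂ = 1.9996e-21 J.
|ΔE| = |9.1626e-21 − 1.9996e-21| = 7.16e-21 J = 0.0447 eV.

0.0447 eV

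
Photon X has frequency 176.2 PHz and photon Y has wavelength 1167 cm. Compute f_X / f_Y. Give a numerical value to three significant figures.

6.86e9

f_X = 1.762e17 Hz (from frequency = 176.2 PHz, via f given directly).
f_Y = 2.569e7 Hz (from wavelength = 1167 cm, via f = c/λ).
Ratio = 1.762e17 / 2.569e7 = 6.86e9.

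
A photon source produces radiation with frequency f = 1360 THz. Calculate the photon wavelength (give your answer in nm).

220 nm

First convert: f = 1360 THz = 1.36e15 Hz.
The photon relation is λ = c/f, giving λ = 2.204e-7 m.
Converting to nm: λ = 220.4 nm ≈ 220 nm.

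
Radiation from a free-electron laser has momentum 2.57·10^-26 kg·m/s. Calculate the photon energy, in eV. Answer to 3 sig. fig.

Apply E = pc: E = 7.705·10^-18 J.
Converting to eV: E = 48.09 eV ≈ 48.1 eV.

48.1 eV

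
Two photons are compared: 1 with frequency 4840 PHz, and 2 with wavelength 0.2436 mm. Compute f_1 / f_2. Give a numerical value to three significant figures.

f_1 = 4.840 × 10^18 Hz (from frequency = 4840 PHz, via f given directly).
f_2 = 1.231 × 10^12 Hz (from wavelength = 0.2436 mm, via f = c/λ).
Ratio = 4.840 × 10^18 / 1.231 × 10^12 = 3.93 × 10^6.

3.93 × 10^6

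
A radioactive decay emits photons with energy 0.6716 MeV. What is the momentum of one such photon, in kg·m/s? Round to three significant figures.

3.59e-22 kg·m/s

In SI units: E = 0.6716 MeV = 1.0760e-13 J.
Since p = E/c for a photon, p = 3.589e-22 kg·m/s.
So p ≈ 3.59e-22 kg·m/s.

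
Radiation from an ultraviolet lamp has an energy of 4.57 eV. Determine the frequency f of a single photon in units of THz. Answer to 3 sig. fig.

1110 THz

Convert to SI: E = 4.57 eV = 7.3219 × 10^-19 J.
Since f = E/h for a photon, f = 1.105 × 10^15 Hz.
Converting to THz: f = 1105 THz ≈ 1110 THz.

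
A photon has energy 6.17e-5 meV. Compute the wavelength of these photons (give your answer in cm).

2010 cm

In SI units: E = 6.17e-5 meV = 9.8854e-27 J.
Since λ = hc/E for a photon, λ = 20.09 m.
Converting to cm: λ = 2009 cm ≈ 2010 cm.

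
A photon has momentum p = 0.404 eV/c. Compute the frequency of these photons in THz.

In SI units: p = 0.404 eV/c = 2.1591 × 10^-28 kg·m/s.
Since f = pc/h for a photon, f = 9.769 × 10^13 Hz.
Converting to THz: f = 97.69 THz ≈ 97.7 THz.

97.7 THz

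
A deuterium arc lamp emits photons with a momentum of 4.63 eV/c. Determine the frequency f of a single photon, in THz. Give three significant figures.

(h = 6.62607015 × 10^-34 J·s, c = 2.99792458 × 10^8 m/s, 1 eV = 1.602176634 × 10^-19 J.)
First convert: p = 4.63 eV/c = 2.4744 × 10^-27 kg·m/s.
Apply f = pc/h: f = 1.120 × 10^15 Hz.
Converting to THz: f = 1120 THz ≈ 1120 THz.

1120 THz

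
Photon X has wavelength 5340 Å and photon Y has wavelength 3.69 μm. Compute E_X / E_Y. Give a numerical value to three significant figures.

E_X = 3.720e-19 J (from wavelength = 5340 Å, via E = hc/λ).
E_Y = 5.383e-20 J (from wavelength = 3.69 μm, via E = hc/λ).
Ratio = 3.720e-19 / 5.383e-20 = 6.91.

6.91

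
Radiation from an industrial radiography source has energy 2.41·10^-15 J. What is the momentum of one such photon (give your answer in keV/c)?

(c = 2.99792458·10^8 m/s, 1 eV = 1.602176634·10^-19 J.)
The photon relation is p = E/c, giving p = 8.039·10^-24 kg·m/s.
Converting to keV/c: p = 15.04 keV/c ≈ 15.0 keV/c.

15.0 keV/c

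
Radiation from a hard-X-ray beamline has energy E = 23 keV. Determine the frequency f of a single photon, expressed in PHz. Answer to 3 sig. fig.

Use h = 6.62607015 × 10^-34 J·s, 1 eV = 1.602176634 × 10^-19 J.
Convert to SI: E = 23 keV = 3.6850 × 10^-15 J.
For a photon f = E/h, so f = 5.561 × 10^18 Hz.
Converting to PHz: f = 5561 PHz ≈ 5560 PHz.

5560 PHz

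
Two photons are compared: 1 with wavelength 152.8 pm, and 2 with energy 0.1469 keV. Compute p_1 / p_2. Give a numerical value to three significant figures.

p_1 = 4.336·10^-24 kg·m/s (from wavelength = 152.8 pm, via p = h/λ).
p_2 = 7.851·10^-26 kg·m/s (from energy = 0.1469 keV, via p = E/c).
Ratio = 4.336·10^-24 / 7.851·10^-26 = 55.2.

55.2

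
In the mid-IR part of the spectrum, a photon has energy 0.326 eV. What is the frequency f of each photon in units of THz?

(h = 6.62607015 × 10^-34 J·s, 1 eV = 1.602176634 × 10^-19 J.)
In SI units: E = 0.326 eV = 5.2231 × 10^-20 J.
The photon relation is f = E/h, giving f = 7.883 × 10^13 Hz.
Converting to THz: f = 78.83 THz ≈ 78.8 THz.

78.8 THz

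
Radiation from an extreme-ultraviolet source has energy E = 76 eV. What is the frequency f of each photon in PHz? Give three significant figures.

Use h = 6.62607015e-34 J·s, 1 eV = 1.602176634e-19 J.
In SI units: E = 76 eV = 1.2177e-17 J.
The photon relation is f = E/h, giving f = 1.838e16 Hz.
Converting to PHz: f = 18.38 PHz ≈ 18.4 PHz.

18.4 PHz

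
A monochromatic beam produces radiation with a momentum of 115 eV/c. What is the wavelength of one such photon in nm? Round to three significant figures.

Take h = 6.62607015e-34 J·s, c = 2.99792458e8 m/s, 1 eV = 1.602176634e-19 J.
First convert: p = 115 eV/c = 6.1459e-26 kg·m/s.
Apply λ = h/p: λ = 1.078e-8 m.
Converting to nm: λ = 10.78 nm ≈ 10.8 nm.

10.8 nm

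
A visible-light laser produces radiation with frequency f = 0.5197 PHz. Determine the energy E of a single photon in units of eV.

Convert to SI: f = 0.5197 PHz = 5.197 × 10^14 Hz.
Since E = hf for a photon, E = 3.444 × 10^-19 J.
Converting to eV: E = 2.149 eV ≈ 2.15 eV.

2.15 eV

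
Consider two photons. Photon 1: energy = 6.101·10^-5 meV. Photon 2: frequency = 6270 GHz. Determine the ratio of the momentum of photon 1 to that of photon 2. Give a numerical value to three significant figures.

p_1 = 3.261·10^-35 kg·m/s (from energy = 6.101·10^-5 meV, via p = E/c).
p_2 = 1.386·10^-29 kg·m/s (from frequency = 6270 GHz, via p = hf/c).
Ratio = 3.261·10^-35 / 1.386·10^-29 = 2.35·10^-6.

2.35·10^-6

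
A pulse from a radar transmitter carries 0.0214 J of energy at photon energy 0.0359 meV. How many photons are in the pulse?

3.72·10^21 photons

Per-photon energy: E = 5.752·10^-24 J (from energy = 0.0359 meV).
N = E_total / E_photon = 0.0214 J / 5.752·10^-24 J = 3.72·10^21.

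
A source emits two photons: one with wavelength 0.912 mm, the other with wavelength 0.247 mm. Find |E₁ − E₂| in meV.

Using E = hc/λ: E₁ = 2.178e-22 J, E₂ = 8.042e-22 J.
|ΔE| = |2.178e-22 − 8.042e-22| = 5.86e-22 J = 3.66 meV.

3.66 meV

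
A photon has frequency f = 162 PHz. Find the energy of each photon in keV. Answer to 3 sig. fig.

0.670 keV

Convert to SI: f = 162 PHz = 1.62e17 Hz.
For a photon E = hf, so E = 1.073e-16 J.
Converting to keV: E = 0.6700 keV ≈ 0.670 keV.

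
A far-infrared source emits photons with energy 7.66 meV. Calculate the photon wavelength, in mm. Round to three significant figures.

0.162 mm

Use h = 6.62607015·10^-34 J·s, c = 2.99792458·10^8 m/s, 1 eV = 1.602176634·10^-19 J.
Convert to SI: E = 7.66 meV = 1.2273·10^-21 J.
Since λ = hc/E for a photon, λ = 1.619·10^-4 m.
Converting to mm: λ = 0.1619 mm ≈ 0.162 mm.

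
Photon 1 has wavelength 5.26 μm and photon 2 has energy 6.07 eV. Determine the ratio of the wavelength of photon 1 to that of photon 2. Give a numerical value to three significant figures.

25.8

λ_1 = 5.260e-6 m (from wavelength = 5.26 μm, via λ given directly).
λ_2 = 2.043e-7 m (from energy = 6.07 eV, via λ = hc/E).
Ratio = 5.260e-6 / 2.043e-7 = 25.8.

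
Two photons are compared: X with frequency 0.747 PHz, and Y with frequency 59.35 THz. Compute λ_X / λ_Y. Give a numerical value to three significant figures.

λ_X = 4.013e-7 m (from frequency = 0.747 PHz, via λ = c/f).
λ_Y = 5.051e-6 m (from frequency = 59.35 THz, via λ = c/f).
Ratio = 4.013e-7 / 5.051e-6 = 0.0795.

0.0795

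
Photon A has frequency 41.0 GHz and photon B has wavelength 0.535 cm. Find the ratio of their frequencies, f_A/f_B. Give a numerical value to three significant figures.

f_A = 4.100e10 Hz (from frequency = 41.0 GHz, via f given directly).
f_B = 5.604e10 Hz (from wavelength = 0.535 cm, via f = c/λ).
Ratio = 4.100e10 / 5.604e10 = 0.732.

0.732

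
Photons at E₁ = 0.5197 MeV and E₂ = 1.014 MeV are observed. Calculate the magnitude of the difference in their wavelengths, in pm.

Using λ = hc/E: λ₁ = 2.3857e-12 m, λ₂ = 1.2227e-12 m.
|Δλ| = |2.3857e-12 − 1.2227e-12| = 1.16e-12 m = 1.16 pm.

1.16 pm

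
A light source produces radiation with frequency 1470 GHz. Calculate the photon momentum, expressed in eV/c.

(h = 6.62607015e-34 J·s, c = 2.99792458e8 m/s, 1 eV = 1.602176634e-19 J.)
Convert to SI: f = 1470 GHz = 1.47e12 Hz.
For a photon p = hf/c, so p = 3.249e-30 kg·m/s.
Converting to eV/c: p = 0.006079 eV/c ≈ 6.08e-3 eV/c.

6.08e-3 eV/c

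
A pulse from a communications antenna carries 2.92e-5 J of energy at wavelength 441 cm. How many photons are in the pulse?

6.48e20 photons

Per-photon energy: E = 4.504e-26 J (from wavelength = 441 cm).
N = E_total / E_photon = 2.92e-5 J / 4.504e-26 J = 6.48e20.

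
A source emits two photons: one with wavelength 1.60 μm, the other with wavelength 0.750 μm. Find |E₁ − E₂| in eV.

0.878 eV

Using E = hc/λ: E₁ = 1.242·10^-19 J, E₂ = 2.649·10^-19 J.
|ΔE| = |1.242·10^-19 − 2.649·10^-19| = 1.41·10^-19 J = 0.878 eV.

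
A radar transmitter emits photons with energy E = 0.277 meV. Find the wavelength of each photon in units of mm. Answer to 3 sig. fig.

Convert to SI: E = 0.277 meV = 4.4380 × 10^-23 J.
Since λ = hc/E for a photon, λ = 0.004476 m.
Converting to mm: λ = 4.476 mm ≈ 4.48 mm.

4.48 mm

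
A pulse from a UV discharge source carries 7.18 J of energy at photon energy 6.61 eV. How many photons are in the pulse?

Per-photon energy: E = 1.059·10^-18 J (from energy = 6.61 eV).
N = E_total / E_photon = 7.18 J / 1.059·10^-18 J = 6.78·10^18.

6.78·10^18 photons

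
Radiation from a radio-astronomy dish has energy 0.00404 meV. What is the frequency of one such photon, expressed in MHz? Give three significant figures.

977 MHz

Use h = 6.62607015·10^-34 J·s, 1 eV = 1.602176634·10^-19 J.
In SI units: E = 0.00404 meV = 6.4728·10^-25 J.
Since f = E/h for a photon, f = 9.769·10^8 Hz.
Converting to MHz: f = 976.9 MHz ≈ 977 MHz.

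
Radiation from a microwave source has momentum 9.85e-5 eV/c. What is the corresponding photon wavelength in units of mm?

(h = 6.62607015e-34 J·s, c = 2.99792458e8 m/s, 1 eV = 1.602176634e-19 J.)
Convert to SI: p = 9.85e-5 eV/c = 5.2641e-32 kg·m/s.
For a photon λ = h/p, so λ = 0.01259 m.
Converting to mm: λ = 12.59 mm ≈ 12.6 mm.

12.6 mm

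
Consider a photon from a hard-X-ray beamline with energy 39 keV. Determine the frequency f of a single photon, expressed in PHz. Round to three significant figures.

9430 PHz

In SI units: E = 39 keV = 6.2485 × 10^-15 J.
Since f = E/h for a photon, f = 9.430 × 10^18 Hz.
Converting to PHz: f = 9430 PHz ≈ 9430 PHz.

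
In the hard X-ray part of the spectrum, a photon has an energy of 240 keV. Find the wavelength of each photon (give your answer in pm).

5.17 pm

Use h = 6.62607015 × 10^-34 J·s, c = 2.99792458 × 10^8 m/s, 1 eV = 1.602176634 × 10^-19 J.
Convert to SI: E = 240 keV = 3.8452 × 10^-14 J.
Since λ = hc/E for a photon, λ = 5.166 × 10^-12 m.
Converting to pm: λ = 5.166 pm ≈ 5.17 pm.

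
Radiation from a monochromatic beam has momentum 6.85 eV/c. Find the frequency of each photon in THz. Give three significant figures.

(h = 6.62607015 × 10^-34 J·s, c = 2.99792458 × 10^8 m/s, 1 eV = 1.602176634 × 10^-19 J.)
First convert: p = 6.85 eV/c = 3.6608 × 10^-27 kg·m/s.
The photon relation is f = pc/h, giving f = 1.656 × 10^15 Hz.
Converting to THz: f = 1656 THz ≈ 1660 THz.

1660 THz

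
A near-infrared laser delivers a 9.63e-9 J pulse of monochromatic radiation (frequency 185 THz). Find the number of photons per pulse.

7.86e10 photons

Per-photon energy: E = 1.226e-19 J (from frequency = 185 THz).
N = E_total / E_photon = 9.63e-9 J / 1.226e-19 J = 7.86e10.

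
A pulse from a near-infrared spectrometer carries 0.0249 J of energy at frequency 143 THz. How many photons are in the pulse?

2.63 × 10^17 photons

Per-photon energy: E = 9.475 × 10^-20 J (from frequency = 143 THz).
N = E_total / E_photon = 0.0249 J / 9.475 × 10^-20 J = 2.63 × 10^17.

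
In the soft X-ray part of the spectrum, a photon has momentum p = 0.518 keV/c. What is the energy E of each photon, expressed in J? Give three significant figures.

Take c = 2.99792458e8 m/s, 1 eV = 1.602176634e-19 J.
Convert to SI: p = 0.518 keV/c = 2.7683e-25 kg·m/s.
For a photon E = pc, so E = 8.299e-17 J.
So E ≈ 8.30e-17 J.

8.30e-17 J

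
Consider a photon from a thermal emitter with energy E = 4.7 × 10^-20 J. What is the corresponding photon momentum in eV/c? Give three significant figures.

0.293 eV/c

Take c = 2.99792458 × 10^8 m/s, 1 eV = 1.602176634 × 10^-19 J.
Since p = E/c for a photon, p = 1.568 × 10^-28 kg·m/s.
Converting to eV/c: p = 0.2934 eV/c ≈ 0.293 eV/c.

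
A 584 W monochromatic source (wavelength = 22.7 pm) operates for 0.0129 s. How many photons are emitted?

8.61e14 photons

Total energy: E_total = P·t = 584 × 0.0129 = 7.534 J.
Per-photon energy: E = 8.751e-15 J.
N = E_total / E_photon = 8.61e14.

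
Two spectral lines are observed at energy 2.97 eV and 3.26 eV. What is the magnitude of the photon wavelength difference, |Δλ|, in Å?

371 Å

Using λ = hc/E: λ₁ = 4.175e-7 m, λ₂ = 3.803e-7 m.
|Δλ| = |4.175e-7 − 3.803e-7| = 3.71e-8 m = 371 Å.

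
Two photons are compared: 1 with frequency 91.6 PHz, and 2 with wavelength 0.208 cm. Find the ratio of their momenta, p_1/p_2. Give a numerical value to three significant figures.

6.36 × 10^5

p_1 = 2.025 × 10^-25 kg·m/s (from frequency = 91.6 PHz, via p = hf/c).
p_2 = 3.186 × 10^-31 kg·m/s (from wavelength = 0.208 cm, via p = h/λ).
Ratio = 2.025 × 10^-25 / 3.186 × 10^-31 = 6.36 × 10^5.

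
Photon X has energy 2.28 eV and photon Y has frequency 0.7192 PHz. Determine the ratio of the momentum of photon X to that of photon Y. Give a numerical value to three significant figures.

p_X = 1.218e-27 kg·m/s (from energy = 2.28 eV, via p = E/c).
p_Y = 1.590e-27 kg·m/s (from frequency = 0.7192 PHz, via p = hf/c).
Ratio = 1.218e-27 / 1.590e-27 = 0.767.

0.767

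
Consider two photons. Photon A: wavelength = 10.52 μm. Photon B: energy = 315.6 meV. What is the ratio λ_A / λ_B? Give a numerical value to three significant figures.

2.68

λ_A = 1.052e-5 m (from wavelength = 10.52 μm, via λ given directly).
λ_B = 3.929e-6 m (from energy = 315.6 meV, via λ = hc/E).
Ratio = 1.052e-5 / 3.929e-6 = 2.68.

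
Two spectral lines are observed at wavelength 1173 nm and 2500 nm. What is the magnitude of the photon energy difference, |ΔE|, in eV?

0.561 eV

Using E = hc/λ: E₁ = 1.6935 × 10^-19 J, E₂ = 7.9458 × 10^-20 J.
|ΔE| = |1.6935 × 10^-19 − 7.9458 × 10^-20| = 8.99 × 10^-20 J = 0.561 eV.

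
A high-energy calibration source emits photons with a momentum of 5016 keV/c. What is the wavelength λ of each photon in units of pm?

0.247 pm

Use h = 6.62607015 × 10^-34 J·s, c = 2.99792458 × 10^8 m/s, 1 eV = 1.602176634 × 10^-19 J.
First convert: p = 5016 keV/c = 2.6807 × 10^-21 kg·m/s.
Apply λ = h/p: λ = 2.472 × 10^-13 m.
Converting to pm: λ = 0.2472 pm ≈ 0.247 pm.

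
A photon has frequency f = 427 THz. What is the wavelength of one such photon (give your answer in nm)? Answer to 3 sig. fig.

702 nm

(c = 2.99792458e8 m/s.)
In SI units: f = 427 THz = 4.27e14 Hz.
The photon relation is λ = c/f, giving λ = 7.021e-7 m.
Converting to nm: λ = 702.1 nm ≈ 702 nm.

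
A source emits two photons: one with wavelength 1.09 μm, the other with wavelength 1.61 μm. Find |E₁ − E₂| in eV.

0.367 eV

Using E = hc/λ: E₁ = 1.822 × 10^-19 J, E₂ = 1.234 × 10^-19 J.
|ΔE| = |1.822 × 10^-19 − 1.234 × 10^-19| = 5.89 × 10^-20 J = 0.367 eV.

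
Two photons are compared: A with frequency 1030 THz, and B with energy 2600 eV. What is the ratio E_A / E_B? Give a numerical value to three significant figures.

E_A = 6.825e-19 J (from frequency = 1030 THz, via E = hf).
E_B = 4.166e-16 J (from energy = 2600 eV, via E given directly).
Ratio = 6.825e-19 / 4.166e-16 = 1.64e-3.

1.64e-3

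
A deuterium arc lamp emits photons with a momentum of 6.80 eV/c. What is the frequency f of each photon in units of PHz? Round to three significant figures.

First convert: p = 6.80 eV/c = 3.6341 × 10^-27 kg·m/s.
For a photon f = pc/h, so f = 1.644 × 10^15 Hz.
Converting to PHz: f = 1.644 PHz ≈ 1.64 PHz.

1.64 PHz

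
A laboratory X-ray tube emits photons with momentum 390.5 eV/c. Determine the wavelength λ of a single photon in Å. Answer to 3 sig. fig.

31.8 Å

In SI units: p = 390.5 eV/c = 2.0869·10^-25 kg·m/s.
For a photon λ = h/p, so λ = 3.175·10^-9 m.
Converting to Å: λ = 31.75 Å ≈ 31.8 Å.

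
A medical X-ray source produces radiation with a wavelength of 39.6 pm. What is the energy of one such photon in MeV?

First convert: λ = 39.6 pm = 3.96·10^-11 m.
The photon relation is E = hc/λ, giving E = 5.016·10^-15 J.
Converting to MeV: E = 0.03131 MeV ≈ 0.0313 MeV.

0.0313 MeV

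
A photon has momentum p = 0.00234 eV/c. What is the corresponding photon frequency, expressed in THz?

0.566 THz

(h = 6.62607015 × 10^-34 J·s, c = 2.99792458 × 10^8 m/s, 1 eV = 1.602176634 × 10^-19 J.)
Convert to SI: p = 0.00234 eV/c = 1.2506 × 10^-30 kg·m/s.
The photon relation is f = pc/h, giving f = 5.658 × 10^11 Hz.
Converting to THz: f = 0.5658 THz ≈ 0.566 THz.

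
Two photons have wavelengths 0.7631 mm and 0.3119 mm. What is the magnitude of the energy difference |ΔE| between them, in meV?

Using E = hc/λ: E₁ = 2.6031e-22 J, E₂ = 6.3689e-22 J.
|ΔE| = |2.6031e-22 − 6.3689e-22| = 3.77e-22 J = 2.35 meV.

2.35 meV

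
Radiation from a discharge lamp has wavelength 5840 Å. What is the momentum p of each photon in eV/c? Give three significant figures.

In SI units: λ = 5840 Å = 5.84·10^-7 m.
Since p = h/λ for a photon, p = 1.135·10^-27 kg·m/s.
Converting to eV/c: p = 2.123 eV/c ≈ 2.12 eV/c.

2.12 eV/c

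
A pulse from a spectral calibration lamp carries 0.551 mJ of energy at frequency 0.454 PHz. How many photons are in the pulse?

Per-photon energy: E = 3.008 × 10^-19 J (from frequency = 0.454 PHz).
N = E_total / E_photon = 5.51 × 10^-4 J / 3.008 × 10^-19 J = 1.83 × 10^15.

1.83 × 10^15 photons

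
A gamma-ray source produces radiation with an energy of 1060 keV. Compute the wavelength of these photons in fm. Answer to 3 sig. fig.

Take h = 6.62607015 × 10^-34 J·s, c = 2.99792458 × 10^8 m/s, 1 eV = 1.602176634 × 10^-19 J.
First convert: E = 1060 keV = 1.6983 × 10^-13 J.
Since λ = hc/E for a photon, λ = 1.170 × 10^-12 m.
Converting to fm: λ = 1170 fm ≈ 1170 fm.

1170 fm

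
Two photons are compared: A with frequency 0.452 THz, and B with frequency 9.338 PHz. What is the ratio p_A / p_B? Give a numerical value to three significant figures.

4.84 × 10^-5

p_A = 9.990 × 10^-31 kg·m/s (from frequency = 0.452 THz, via p = hf/c).
p_B = 2.064 × 10^-26 kg·m/s (from frequency = 9.338 PHz, via p = hf/c).
Ratio = 9.990 × 10^-31 / 2.064 × 10^-26 = 4.84 × 10^-5.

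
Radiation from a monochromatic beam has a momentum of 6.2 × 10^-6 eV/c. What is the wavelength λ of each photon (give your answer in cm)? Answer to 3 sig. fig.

20.0 cm

Use h = 6.62607015 × 10^-34 J·s, c = 2.99792458 × 10^8 m/s, 1 eV = 1.602176634 × 10^-19 J.
Convert to SI: p = 6.2 × 10^-6 eV/c = 3.3135 × 10^-33 kg·m/s.
For a photon λ = h/p, so λ = 0.2000 m.
Converting to cm: λ = 20.00 cm ≈ 20.0 cm.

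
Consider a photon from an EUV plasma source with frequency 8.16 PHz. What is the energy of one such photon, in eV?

33.7 eV

Convert to SI: f = 8.16 PHz = 8.16e15 Hz.
For a photon E = hf, so E = 5.407e-18 J.
Converting to eV: E = 33.75 eV ≈ 33.7 eV.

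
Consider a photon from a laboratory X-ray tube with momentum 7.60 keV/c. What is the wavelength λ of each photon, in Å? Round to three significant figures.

Take h = 6.62607015·10^-34 J·s, c = 2.99792458·10^8 m/s, 1 eV = 1.602176634·10^-19 J.
Convert to SI: p = 7.60 keV/c = 4.0617·10^-24 kg·m/s.
The photon relation is λ = h/p, giving λ = 1.631·10^-10 m.
Converting to Å: λ = 1.631 Å ≈ 1.63 Å.

1.63 Å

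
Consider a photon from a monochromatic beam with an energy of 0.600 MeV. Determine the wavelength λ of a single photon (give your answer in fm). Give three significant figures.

In SI units: E = 0.600 MeV = 9.6131 × 10^-14 J.
Apply λ = hc/E: λ = 2.066 × 10^-12 m.
Converting to fm: λ = 2066 fm ≈ 2070 fm.

2070 fm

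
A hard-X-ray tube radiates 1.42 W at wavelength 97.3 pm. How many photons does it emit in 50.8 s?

3.53 × 10^16 photons

Total energy: E_total = P·t = 1.42 × 50.8 = 72.14 J.
Per-photon energy: E = 2.042 × 10^-15 J.
N = E_total / E_photon = 3.53 × 10^16.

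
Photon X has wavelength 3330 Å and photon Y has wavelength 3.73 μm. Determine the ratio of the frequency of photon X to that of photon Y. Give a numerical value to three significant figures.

f_X = 9.003 × 10^14 Hz (from wavelength = 3330 Å, via f = c/λ).
f_Y = 8.037 × 10^13 Hz (from wavelength = 3.73 μm, via f = c/λ).
Ratio = 9.003 × 10^14 / 8.037 × 10^13 = 11.2.

11.2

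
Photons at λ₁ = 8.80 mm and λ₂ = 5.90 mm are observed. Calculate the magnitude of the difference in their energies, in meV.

Using E = hc/λ: E₁ = 2.257e-23 J, E₂ = 3.367e-23 J.
|ΔE| = |2.257e-23 − 3.367e-23| = 1.11e-23 J = 0.0693 meV.

0.0693 meV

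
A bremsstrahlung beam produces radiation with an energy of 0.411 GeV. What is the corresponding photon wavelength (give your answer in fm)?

3.02 fm

(h = 6.62607015e-34 J·s, c = 2.99792458e8 m/s, 1 eV = 1.602176634e-19 J.)
First convert: E = 0.411 GeV = 6.5849e-11 J.
Since λ = hc/E for a photon, λ = 3.017e-15 m.
Converting to fm: λ = 3.017 fm ≈ 3.02 fm.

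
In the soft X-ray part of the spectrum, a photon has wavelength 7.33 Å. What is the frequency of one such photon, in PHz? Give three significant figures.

Take c = 2.99792458e8 m/s.
Convert to SI: λ = 7.33 Å = 7.33e-10 m.
The photon relation is f = c/λ, giving f = 4.090e17 Hz.
Converting to PHz: f = 409.0 PHz ≈ 409 PHz.

409 PHz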